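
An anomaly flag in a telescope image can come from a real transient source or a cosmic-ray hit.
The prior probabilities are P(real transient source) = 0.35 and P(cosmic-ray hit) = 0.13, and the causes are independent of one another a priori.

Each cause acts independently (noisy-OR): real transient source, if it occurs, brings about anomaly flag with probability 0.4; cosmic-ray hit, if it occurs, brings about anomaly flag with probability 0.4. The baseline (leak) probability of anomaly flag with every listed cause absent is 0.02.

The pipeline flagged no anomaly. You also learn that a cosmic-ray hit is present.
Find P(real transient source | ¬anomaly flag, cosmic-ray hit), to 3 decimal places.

P(real transient source | ¬anomaly flag, cosmic-ray hit) ≈ 0.244

Under noisy-OR, P(anomaly flag | causes) = 1 − (1−0.02)·∏(1−qᵢ) over the active causes.
Numerator (weight on configurations with real transient source): 0.3528·0.35 = 0.123480
Denominator P(¬anomaly flag | cosmic-ray hit): 0.588·0.65 + 0.3528·0.35 = 0.505680
P(real transient source | ¬anomaly flag, cosmic-ray hit) = 0.123480/0.505680 ≈ 0.244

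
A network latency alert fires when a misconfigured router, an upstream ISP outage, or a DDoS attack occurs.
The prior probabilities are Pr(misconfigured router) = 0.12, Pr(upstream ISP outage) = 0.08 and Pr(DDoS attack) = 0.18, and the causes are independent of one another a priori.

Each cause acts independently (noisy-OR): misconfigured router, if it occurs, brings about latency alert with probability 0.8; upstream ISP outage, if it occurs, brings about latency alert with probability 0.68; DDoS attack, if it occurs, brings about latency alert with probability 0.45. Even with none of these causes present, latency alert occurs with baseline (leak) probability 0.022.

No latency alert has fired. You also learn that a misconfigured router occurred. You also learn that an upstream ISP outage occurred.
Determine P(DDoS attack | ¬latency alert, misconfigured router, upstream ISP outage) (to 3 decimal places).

Under noisy-OR, P(latency alert | causes) = 1 − (1−0.022)·∏(1−qᵢ) over the active causes.
P(¬latency alert | misconfigured router, upstream ISP outage) = 0.062592*0.82 + 0.034426*0.18 = 0.051325 + 0.006197 = 0.057522
Of this, 0.006197 comes from 0.034426*0.18 (the DDoS attack=true cases).
So P(DDoS attack | ¬latency alert, misconfigured router, upstream ISP outage) = 0.006197/0.057522 ≈ 0.108.

P(DDoS attack | ¬latency alert, misconfigured router, upstream ISP outage) ≈ 0.108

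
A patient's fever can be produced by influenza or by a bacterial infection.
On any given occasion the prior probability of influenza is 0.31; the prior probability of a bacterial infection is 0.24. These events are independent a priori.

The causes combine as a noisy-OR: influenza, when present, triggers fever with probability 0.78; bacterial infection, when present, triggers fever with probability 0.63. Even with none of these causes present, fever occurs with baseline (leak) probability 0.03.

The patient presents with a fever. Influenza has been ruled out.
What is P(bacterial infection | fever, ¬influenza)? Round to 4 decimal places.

Under noisy-OR, P(fever | causes) = 1 − (1−0.03)·∏(1−qᵢ) over the active causes.
P(fever | ¬influenza) = 0.03×0.76 + 0.6411×0.24 = 0.022800 + 0.153864 = 0.176664
Restricting to configurations with bacterial infection present: 0.6411×0.24 = 0.153864.
So P(bacterial infection | fever, ¬influenza) = 0.153864/0.176664 ≈ 0.8709.

P(bacterial infection | fever, ¬influenza) ≈ 0.8709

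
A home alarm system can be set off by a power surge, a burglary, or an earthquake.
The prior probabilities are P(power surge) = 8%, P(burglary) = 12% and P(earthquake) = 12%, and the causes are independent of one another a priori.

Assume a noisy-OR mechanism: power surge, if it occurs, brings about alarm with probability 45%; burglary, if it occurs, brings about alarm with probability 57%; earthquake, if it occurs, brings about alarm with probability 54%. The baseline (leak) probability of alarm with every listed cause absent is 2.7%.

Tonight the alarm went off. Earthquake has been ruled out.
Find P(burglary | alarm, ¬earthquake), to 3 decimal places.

P(burglary | alarm, ¬earthquake) ≈ 0.567

Under noisy-OR, P(alarm | causes) = 1 − (1−0.027)·∏(1−qᵢ) over the active causes.
P(alarm | ¬earthquake) = 0.027*0.92*0.88 + 0.58161*0.92*0.12 + 0.46485*0.08*0.88 + 0.769886*0.08*0.12 = 0.021859 + 0.064210 + 0.032725 + 0.007391 = 0.126185
Restricting to configurations with burglary present: 0.064210 + 0.007391 = 0.071601.
Hence the posterior is 0.071601/0.126185 ≈ 0.567.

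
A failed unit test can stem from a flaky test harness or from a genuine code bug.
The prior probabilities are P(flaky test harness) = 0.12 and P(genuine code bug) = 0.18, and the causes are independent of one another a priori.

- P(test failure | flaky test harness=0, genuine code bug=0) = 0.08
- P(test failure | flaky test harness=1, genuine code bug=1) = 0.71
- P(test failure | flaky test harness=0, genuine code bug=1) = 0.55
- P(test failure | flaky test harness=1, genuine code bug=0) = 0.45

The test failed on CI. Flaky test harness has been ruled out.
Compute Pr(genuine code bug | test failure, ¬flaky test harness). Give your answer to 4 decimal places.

Pr(genuine code bug | test failure, ¬flaky test harness) ≈ 0.6015

By total probability over both values of genuine code bug:
  P(test failure | ¬flaky test harness) = 0.08*0.82 + 0.55*0.18
        = 0.065600 + 0.099000 = 0.164600
The terms with genuine code bug present sum to 0.099000, so
  P(genuine code bug | test failure, ¬flaky test harness) = 0.099000 / 0.164600 ≈ 0.6015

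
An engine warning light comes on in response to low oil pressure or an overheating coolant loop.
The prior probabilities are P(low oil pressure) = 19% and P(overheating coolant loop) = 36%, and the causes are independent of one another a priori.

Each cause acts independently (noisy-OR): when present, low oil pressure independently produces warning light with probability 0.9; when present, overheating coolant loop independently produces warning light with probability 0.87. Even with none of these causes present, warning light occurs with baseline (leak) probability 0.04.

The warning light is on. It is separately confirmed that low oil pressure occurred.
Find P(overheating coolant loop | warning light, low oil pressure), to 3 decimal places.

P(overheating coolant loop | warning light, low oil pressure) ≈ 0.381

Under noisy-OR, P(warning light | causes) = 1 − (1−0.04)·∏(1−qᵢ) over the active causes.
Weight on overheating coolant loop=true, given the evidence: 0.98752*0.36 = 0.355507
The normalizing constant is 0.904*0.64 + 0.98752*0.36 = 0.934067
P(overheating coolant loop | warning light, low oil pressure) = 0.355507/0.934067 ≈ 0.381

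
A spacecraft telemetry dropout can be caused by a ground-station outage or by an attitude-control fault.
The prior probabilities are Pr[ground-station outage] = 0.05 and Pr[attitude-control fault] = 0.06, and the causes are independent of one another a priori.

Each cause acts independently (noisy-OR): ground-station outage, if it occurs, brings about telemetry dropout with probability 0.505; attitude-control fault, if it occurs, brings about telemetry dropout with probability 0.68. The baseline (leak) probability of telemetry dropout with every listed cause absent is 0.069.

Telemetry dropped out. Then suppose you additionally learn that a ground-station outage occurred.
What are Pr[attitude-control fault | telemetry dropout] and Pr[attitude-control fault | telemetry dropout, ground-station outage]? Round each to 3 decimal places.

Under noisy-OR, P(telemetry dropout | causes) = 1 − (1−0.069)·∏(1−qᵢ) over the active causes.
Numerator (weight on configurations with attitude-control fault): 0.040019 + 0.002558 = 0.042577
The normalizing constant is 0.069·0.95·0.94 + 0.70208·0.95·0.06 + 0.539155·0.05·0.94 + 0.85253·0.05·0.06 = 0.129534
P(attitude-control fault | telemetry dropout) = 0.042577/0.129534 ≈ 0.329

Now condition on the additional information:
P(telemetry dropout | ground-station outage) = 0.539155*0.94 + 0.85253*0.06 = 0.506806 + 0.051152 = 0.557958
Of this, 0.051152 comes from 0.85253*0.06 (the attitude-control fault=true cases).
Hence the posterior is 0.051152/0.557958 ≈ 0.092.

Pr[attitude-control fault | telemetry dropout] ≈ 0.329; Pr[attitude-control fault | telemetry dropout, ground-station outage] ≈ 0.092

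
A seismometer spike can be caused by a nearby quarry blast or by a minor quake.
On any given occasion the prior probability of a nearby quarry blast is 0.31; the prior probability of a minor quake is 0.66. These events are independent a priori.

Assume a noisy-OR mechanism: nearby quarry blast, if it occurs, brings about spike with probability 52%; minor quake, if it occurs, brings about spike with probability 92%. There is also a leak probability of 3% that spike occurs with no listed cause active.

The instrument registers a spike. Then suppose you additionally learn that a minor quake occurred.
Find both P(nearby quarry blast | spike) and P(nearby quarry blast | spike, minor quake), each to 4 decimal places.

Under noisy-OR, P(spike | causes) = 1 − (1−0.03)·∏(1−qᵢ) over the active causes.
P(spike) = 0.03*0.69*0.34 + 0.9224*0.69*0.66 + 0.5344*0.31*0.34 + 0.962752*0.31*0.66 = 0.007038 + 0.420061 + 0.056326 + 0.196979 = 0.680404
The nearby quarry blast-present share is 0.056326 + 0.196979 = 0.253305.
P(nearby quarry blast | spike) = 0.253305 / 0.680404 ≈ 0.3723

Now also conditioning on minor quake=true:
Weight on nearby quarry blast=true, given the evidence: 0.962752·0.31 = 0.298453
Denominator P(spike | minor quake): 0.9224·0.69 + 0.962752·0.31 = 0.934909
Posterior = 0.298453 / 0.934909 ≈ 0.3192
— minor quake explains away the evidence for nearby quarry blast.

P(nearby quarry blast | spike) ≈ 0.3723; P(nearby quarry blast | spike, minor quake) ≈ 0.3192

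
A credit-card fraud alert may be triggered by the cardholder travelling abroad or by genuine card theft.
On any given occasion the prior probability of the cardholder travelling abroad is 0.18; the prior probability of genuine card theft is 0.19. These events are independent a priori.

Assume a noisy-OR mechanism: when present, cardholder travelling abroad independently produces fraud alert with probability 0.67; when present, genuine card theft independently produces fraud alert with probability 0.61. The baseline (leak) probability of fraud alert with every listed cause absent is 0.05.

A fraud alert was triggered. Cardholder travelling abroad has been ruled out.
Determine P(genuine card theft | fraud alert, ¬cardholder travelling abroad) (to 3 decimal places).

Under noisy-OR, P(fraud alert | causes) = 1 − (1−0.05)·∏(1−qᵢ) over the active causes.
For the numerator, keep only genuine card theft=true terms: 0.6295*0.19 = 0.119605
The normalizing constant is 0.05*0.81 + 0.6295*0.19 = 0.160105
Posterior = 0.119605 / 0.160105 ≈ 0.747

P(genuine card theft | fraud alert, ¬cardholder travelling abroad) ≈ 0.747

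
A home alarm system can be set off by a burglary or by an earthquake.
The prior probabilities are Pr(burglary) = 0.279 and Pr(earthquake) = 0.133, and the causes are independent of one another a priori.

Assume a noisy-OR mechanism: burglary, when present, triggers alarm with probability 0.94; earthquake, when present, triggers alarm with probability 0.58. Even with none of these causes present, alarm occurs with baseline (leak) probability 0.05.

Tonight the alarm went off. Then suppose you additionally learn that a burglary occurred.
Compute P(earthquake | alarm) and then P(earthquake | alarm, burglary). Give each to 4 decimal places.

P(earthquake | alarm) ≈ 0.2657; P(earthquake | alarm, burglary) ≈ 0.1370

Under noisy-OR, P(alarm | causes) = 1 − (1−0.05)·∏(1−qᵢ) over the active causes.
P(alarm) = 0.05×0.721×0.867 + 0.601×0.721×0.133 + 0.943×0.279×0.867 + 0.97606×0.279×0.133 = 0.031255 + 0.057632 + 0.228105 + 0.036219 = 0.353211
The earthquake-present share is 0.057632 + 0.036219 = 0.093851.
P(earthquake | alarm) = 0.093851 / 0.353211 ≈ 0.2657

With the extra evidence:
For the numerator, keep only earthquake=true terms: 0.97606·0.133 = 0.129816
Normalizer over all consistent configurations: 0.943·0.867 + 0.97606·0.133 = 0.947397
Posterior = 0.129816 / 0.947397 ≈ 0.1370
This is intercausal reasoning (explaining away): once burglary accounts for the alarm, earthquake becomes less likely.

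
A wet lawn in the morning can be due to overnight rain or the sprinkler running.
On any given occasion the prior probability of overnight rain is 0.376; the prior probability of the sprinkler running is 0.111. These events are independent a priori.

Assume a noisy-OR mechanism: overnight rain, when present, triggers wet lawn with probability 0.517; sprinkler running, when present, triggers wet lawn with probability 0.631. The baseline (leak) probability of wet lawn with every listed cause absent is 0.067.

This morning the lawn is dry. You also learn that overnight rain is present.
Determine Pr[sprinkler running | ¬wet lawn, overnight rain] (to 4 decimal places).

Pr[sprinkler running | ¬wet lawn, overnight rain] ≈ 0.0440

Under noisy-OR, P(wet lawn | causes) = 1 − (1−0.067)·∏(1−qᵢ) over the active causes.
Weight on sprinkler running=true, given the evidence: 0.166286×0.111 = 0.018458
Denominator P(¬wet lawn | overnight rain): 0.450639×0.889 + 0.166286×0.111 = 0.419076
P(sprinkler running | ¬wet lawn, overnight rain) = 0.018458/0.419076 ≈ 0.0440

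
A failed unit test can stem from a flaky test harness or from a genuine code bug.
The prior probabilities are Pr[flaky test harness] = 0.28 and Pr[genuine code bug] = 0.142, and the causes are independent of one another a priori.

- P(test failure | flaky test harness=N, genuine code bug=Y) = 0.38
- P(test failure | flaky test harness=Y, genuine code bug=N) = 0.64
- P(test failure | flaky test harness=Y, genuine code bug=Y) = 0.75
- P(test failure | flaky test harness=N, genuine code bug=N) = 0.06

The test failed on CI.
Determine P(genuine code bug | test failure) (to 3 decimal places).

P(genuine code bug | test failure) ≈ 0.265

P(test failure) = 0.06·0.72·0.858 + 0.38·0.72·0.142 + 0.64·0.28·0.858 + 0.75·0.28·0.142 = 0.037066 + 0.038851 + 0.153754 + 0.029820 = 0.259491
Restricting to configurations with genuine code bug present: 0.038851 + 0.029820 = 0.068671.
Hence the posterior is 0.068671/0.259491 ≈ 0.265.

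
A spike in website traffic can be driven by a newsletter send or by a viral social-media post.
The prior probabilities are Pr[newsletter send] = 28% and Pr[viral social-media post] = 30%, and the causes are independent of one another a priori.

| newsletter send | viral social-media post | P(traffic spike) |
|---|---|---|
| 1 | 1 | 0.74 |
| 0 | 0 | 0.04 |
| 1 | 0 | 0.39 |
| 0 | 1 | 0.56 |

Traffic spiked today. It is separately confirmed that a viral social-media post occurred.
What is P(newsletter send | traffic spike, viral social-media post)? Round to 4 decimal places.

For the numerator, keep only newsletter send=true terms: 0.74*0.28 = 0.207200
Denominator P(traffic spike | viral social-media post): 0.56*0.72 + 0.74*0.28 = 0.610400
P(newsletter send | traffic spike, viral social-media post) = 0.207200/0.610400 ≈ 0.3394

P(newsletter send | traffic spike, viral social-media post) ≈ 0.3394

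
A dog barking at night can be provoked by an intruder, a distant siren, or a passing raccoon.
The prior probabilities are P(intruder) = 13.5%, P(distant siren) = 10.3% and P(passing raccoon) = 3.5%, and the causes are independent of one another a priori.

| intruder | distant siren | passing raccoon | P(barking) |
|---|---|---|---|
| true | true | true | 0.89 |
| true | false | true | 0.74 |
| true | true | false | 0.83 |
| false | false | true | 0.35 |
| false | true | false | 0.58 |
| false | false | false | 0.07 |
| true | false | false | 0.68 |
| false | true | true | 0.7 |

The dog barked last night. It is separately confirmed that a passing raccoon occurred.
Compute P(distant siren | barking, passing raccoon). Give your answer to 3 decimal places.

P(distant siren | barking, passing raccoon) ≈ 0.171

Enumerate the 4 (intruder, distant siren) configurations and weight by the priors:
  P(barking | passing raccoon) = 0.35·0.865·0.897 + 0.7·0.865·0.103 + 0.74·0.135·0.897 + 0.89·0.135·0.103
        = 0.271567 + 0.062366 + 0.089610 + 0.012375 = 0.435918
The terms with distant siren present sum to 0.074741, so
  P(distant siren | barking, passing raccoon) = 0.074741 / 0.435918 ≈ 0.171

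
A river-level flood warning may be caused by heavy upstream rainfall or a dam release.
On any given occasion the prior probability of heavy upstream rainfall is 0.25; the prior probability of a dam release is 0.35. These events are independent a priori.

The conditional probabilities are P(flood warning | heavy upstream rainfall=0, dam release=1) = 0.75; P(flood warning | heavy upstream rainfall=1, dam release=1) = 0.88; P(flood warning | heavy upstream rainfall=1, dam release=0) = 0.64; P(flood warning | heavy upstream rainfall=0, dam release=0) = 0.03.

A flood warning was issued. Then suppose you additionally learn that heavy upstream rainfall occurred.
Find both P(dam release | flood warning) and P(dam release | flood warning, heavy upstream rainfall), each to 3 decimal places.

P(dam release | flood warning) ≈ 0.698; P(dam release | flood warning, heavy upstream rainfall) ≈ 0.425

For the numerator, keep only dam release=true terms: 0.196875 + 0.077000 = 0.273875
The normalizing constant is 0.03×0.75×0.65 + 0.75×0.75×0.35 + 0.64×0.25×0.65 + 0.88×0.25×0.35 = 0.392500
P(dam release | flood warning) = 0.273875/0.392500 ≈ 0.698

Now condition on the additional information:
P(flood warning | heavy upstream rainfall) = 0.64*0.65 + 0.88*0.35 = 0.416000 + 0.308000 = 0.724000
Restricting to configurations with dam release present: 0.88*0.35 = 0.308000.
Hence the posterior is 0.308000/0.724000 ≈ 0.425.
The drop from 0.698 to 0.425 is the explaining-away (discounting) effect.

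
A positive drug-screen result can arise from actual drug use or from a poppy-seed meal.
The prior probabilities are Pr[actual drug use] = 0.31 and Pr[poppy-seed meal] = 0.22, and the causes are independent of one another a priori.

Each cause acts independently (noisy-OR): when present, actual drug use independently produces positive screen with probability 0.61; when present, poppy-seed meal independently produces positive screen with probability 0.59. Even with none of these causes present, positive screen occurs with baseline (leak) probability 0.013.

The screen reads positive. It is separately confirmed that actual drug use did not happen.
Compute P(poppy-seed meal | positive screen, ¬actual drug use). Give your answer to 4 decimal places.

Under noisy-OR, P(positive screen | causes) = 1 − (1−0.013)·∏(1−qᵢ) over the active causes.
P(positive screen | ¬actual drug use) = 0.013×0.78 + 0.59533×0.22 = 0.010140 + 0.130973 = 0.141113
Of this, 0.130973 comes from 0.59533×0.22 (the poppy-seed meal=true cases).
Hence the posterior is 0.130973/0.141113 ≈ 0.9281.

P(poppy-seed meal | positive screen, ¬actual drug use) ≈ 0.9281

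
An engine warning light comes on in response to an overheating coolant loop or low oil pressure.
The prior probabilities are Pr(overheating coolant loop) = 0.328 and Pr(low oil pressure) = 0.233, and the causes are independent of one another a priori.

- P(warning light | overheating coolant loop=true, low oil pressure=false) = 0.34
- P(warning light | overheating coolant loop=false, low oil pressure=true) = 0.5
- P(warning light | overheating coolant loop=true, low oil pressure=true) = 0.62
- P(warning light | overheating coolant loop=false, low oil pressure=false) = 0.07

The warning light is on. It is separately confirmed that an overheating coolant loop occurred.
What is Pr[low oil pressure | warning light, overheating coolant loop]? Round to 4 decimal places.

Pr[low oil pressure | warning light, overheating coolant loop] ≈ 0.3565

P(warning light | overheating coolant loop) = 0.34×0.767 + 0.62×0.233 = 0.260780 + 0.144460 = 0.405240
The low oil pressure-present share is 0.62×0.233 = 0.144460.
P(low oil pressure | warning light, overheating coolant loop) = 0.144460 / 0.405240 ≈ 0.3565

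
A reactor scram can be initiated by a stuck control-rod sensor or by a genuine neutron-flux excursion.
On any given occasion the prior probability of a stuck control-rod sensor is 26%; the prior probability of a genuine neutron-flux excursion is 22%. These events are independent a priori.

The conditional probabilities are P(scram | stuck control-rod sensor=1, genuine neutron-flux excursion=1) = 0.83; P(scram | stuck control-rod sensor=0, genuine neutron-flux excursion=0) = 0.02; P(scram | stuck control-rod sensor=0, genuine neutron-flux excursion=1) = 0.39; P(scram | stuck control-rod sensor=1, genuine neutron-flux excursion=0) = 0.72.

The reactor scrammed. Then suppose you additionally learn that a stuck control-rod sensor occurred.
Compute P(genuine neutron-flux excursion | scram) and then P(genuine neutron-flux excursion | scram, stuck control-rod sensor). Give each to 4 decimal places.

P(genuine neutron-flux excursion | scram) ≈ 0.4132; P(genuine neutron-flux excursion | scram, stuck control-rod sensor) ≈ 0.2454

Weight on genuine neutron-flux excursion=true, given the evidence: 0.063492 + 0.047476 = 0.110968
Denominator P(scram): 0.02*0.74*0.78 + 0.39*0.74*0.22 + 0.72*0.26*0.78 + 0.83*0.26*0.22 = 0.268528
Posterior = 0.110968 / 0.268528 ≈ 0.4132

Now also conditioning on stuck control-rod sensor=true:
Enumerate both values of genuine neutron-flux excursion and weight by the priors:
  P(scram | stuck control-rod sensor) = 0.72*0.78 + 0.83*0.22
        = 0.561600 + 0.182600 = 0.744200
Configurations with genuine neutron-flux excursion contribute 0.182600, so
  P(genuine neutron-flux excursion | scram, stuck control-rod sensor) = 0.182600 / 0.744200 ≈ 0.2454
The drop from 0.4132 to 0.2454 is the explaining-away (discounting) effect.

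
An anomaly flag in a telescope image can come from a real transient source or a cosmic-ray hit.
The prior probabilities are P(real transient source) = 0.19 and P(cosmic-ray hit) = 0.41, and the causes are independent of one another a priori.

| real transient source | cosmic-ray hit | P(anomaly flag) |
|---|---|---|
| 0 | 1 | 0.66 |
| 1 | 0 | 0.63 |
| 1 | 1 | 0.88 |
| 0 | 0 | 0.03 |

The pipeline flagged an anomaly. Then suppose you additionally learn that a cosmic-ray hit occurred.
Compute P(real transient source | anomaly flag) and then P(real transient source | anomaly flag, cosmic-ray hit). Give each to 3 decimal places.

For the numerator, keep only real transient source=true terms: 0.070623 + 0.068552 = 0.139175
Denominator P(anomaly flag): 0.03*0.81*0.59 + 0.66*0.81*0.41 + 0.63*0.19*0.59 + 0.88*0.19*0.41 = 0.372698
Posterior = 0.139175 / 0.372698 ≈ 0.373

With the extra evidence:
P(anomaly flag | cosmic-ray hit) = 0.66*0.81 + 0.88*0.19 = 0.534600 + 0.167200 = 0.701800
Restricting to configurations with real transient source present: 0.88*0.19 = 0.167200.
So P(real transient source | anomaly flag, cosmic-ray hit) = 0.167200/0.701800 ≈ 0.238.
Conditioning on cosmic-ray hit lowers the posterior on real transient source: the classic explaining-away effect in a common-effect structure.

P(real transient source | anomaly flag) ≈ 0.373; P(real transient source | anomaly flag, cosmic-ray hit) ≈ 0.238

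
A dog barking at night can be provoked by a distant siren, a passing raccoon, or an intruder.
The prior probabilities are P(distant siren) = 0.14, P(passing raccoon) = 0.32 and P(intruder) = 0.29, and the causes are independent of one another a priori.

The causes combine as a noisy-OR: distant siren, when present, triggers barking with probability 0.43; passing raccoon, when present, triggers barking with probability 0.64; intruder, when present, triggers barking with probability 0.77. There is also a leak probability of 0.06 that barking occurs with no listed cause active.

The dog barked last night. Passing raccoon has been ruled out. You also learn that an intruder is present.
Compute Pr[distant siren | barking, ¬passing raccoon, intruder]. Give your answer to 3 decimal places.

Under noisy-OR, P(barking | causes) = 1 − (1−0.06)·∏(1−qᵢ) over the active causes.
By total probability over both values of distant siren:
  P(barking | ¬passing raccoon, intruder) = 0.7838×0.86 + 0.876766×0.14
        = 0.674068 + 0.122747 = 0.796815
Configurations with distant siren contribute 0.122747, so
  P(distant siren | barking, ¬passing raccoon, intruder) = 0.122747 / 0.796815 ≈ 0.154

Pr[distant siren | barking, ¬passing raccoon, intruder] ≈ 0.154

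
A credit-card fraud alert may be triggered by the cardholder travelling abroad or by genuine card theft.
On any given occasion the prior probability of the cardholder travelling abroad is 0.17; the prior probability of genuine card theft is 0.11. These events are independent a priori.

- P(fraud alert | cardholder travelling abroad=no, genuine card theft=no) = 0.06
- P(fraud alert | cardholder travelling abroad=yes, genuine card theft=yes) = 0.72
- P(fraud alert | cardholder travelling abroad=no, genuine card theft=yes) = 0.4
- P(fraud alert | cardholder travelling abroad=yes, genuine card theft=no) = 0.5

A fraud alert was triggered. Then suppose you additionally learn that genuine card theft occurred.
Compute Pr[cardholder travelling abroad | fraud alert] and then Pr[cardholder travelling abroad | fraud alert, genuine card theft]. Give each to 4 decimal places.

P(fraud alert) = 0.06·0.83·0.89 + 0.4·0.83·0.11 + 0.5·0.17·0.89 + 0.72·0.17·0.11 = 0.044322 + 0.036520 + 0.075650 + 0.013464 = 0.169956
The cardholder travelling abroad-present share is 0.075650 + 0.013464 = 0.089114.
P(cardholder travelling abroad | fraud alert) = 0.089114 / 0.169956 ≈ 0.5243

With the extra evidence:
Enumerate both values of cardholder travelling abroad and weight by the priors:
  P(fraud alert | genuine card theft) = 0.4*0.83 + 0.72*0.17
        = 0.332000 + 0.122400 = 0.454400
Keeping only the cardholder travelling abroad-present terms gives 0.122400, so
  P(cardholder travelling abroad | fraud alert, genuine card theft) = 0.122400 / 0.454400 ≈ 0.2694
Conditioning on genuine card theft lowers the posterior on cardholder travelling abroad: the classic explaining-away effect in a common-effect structure.

Pr[cardholder travelling abroad | fraud alert] ≈ 0.5243; Pr[cardholder travelling abroad | fraud alert, genuine card theft] ≈ 0.2694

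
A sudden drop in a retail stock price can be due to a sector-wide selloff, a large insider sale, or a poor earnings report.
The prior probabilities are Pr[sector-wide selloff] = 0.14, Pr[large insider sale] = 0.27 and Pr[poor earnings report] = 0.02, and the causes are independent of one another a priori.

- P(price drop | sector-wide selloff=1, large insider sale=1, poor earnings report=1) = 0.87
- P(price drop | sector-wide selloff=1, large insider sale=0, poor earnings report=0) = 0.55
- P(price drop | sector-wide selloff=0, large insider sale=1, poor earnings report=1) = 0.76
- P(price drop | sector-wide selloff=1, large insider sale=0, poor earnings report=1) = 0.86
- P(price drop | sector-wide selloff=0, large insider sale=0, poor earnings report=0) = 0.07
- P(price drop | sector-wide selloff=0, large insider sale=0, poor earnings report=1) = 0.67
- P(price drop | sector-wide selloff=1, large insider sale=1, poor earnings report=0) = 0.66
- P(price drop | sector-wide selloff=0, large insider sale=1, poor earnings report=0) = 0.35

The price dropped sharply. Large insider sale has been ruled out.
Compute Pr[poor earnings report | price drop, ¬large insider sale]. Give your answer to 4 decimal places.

Pr[poor earnings report | price drop, ¬large insider sale] ≈ 0.0939

Weight on poor earnings report=true, given the evidence: 0.011524 + 0.002408 = 0.013932
The normalizing constant is 0.07*0.86*0.98 + 0.67*0.86*0.02 + 0.55*0.14*0.98 + 0.86*0.14*0.02 = 0.148388
Posterior = 0.013932 / 0.148388 ≈ 0.0939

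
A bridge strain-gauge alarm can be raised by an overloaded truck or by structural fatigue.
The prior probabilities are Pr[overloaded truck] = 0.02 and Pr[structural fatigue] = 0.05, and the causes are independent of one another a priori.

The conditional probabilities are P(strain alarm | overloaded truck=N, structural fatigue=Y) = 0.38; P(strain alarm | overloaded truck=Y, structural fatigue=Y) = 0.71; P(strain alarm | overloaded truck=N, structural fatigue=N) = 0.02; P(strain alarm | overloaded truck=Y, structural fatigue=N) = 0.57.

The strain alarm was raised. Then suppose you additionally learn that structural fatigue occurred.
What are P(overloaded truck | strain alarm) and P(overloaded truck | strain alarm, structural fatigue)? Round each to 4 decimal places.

P(overloaded truck | strain alarm) ≈ 0.2366; P(overloaded truck | strain alarm, structural fatigue) ≈ 0.0367

By total probability over the 4 (overloaded truck, structural fatigue) configurations:
  P(strain alarm) = 0.02*0.98*0.95 + 0.38*0.98*0.05 + 0.57*0.02*0.95 + 0.71*0.02*0.05
        = 0.018620 + 0.018620 + 0.010830 + 0.000710 = 0.048780
The terms with overloaded truck present sum to 0.011540, so
  P(overloaded truck | strain alarm) = 0.011540 / 0.048780 ≈ 0.2366

With the extra evidence:
By total probability over both values of overloaded truck:
  P(strain alarm | structural fatigue) = 0.38·0.98 + 0.71·0.02
        = 0.372400 + 0.014200 = 0.386600
Keeping only the overloaded truck-present terms gives 0.014200, so
  P(overloaded truck | strain alarm, structural fatigue) = 0.014200 / 0.386600 ≈ 0.0367
The drop from 0.2366 to 0.0367 is the explaining-away (discounting) effect.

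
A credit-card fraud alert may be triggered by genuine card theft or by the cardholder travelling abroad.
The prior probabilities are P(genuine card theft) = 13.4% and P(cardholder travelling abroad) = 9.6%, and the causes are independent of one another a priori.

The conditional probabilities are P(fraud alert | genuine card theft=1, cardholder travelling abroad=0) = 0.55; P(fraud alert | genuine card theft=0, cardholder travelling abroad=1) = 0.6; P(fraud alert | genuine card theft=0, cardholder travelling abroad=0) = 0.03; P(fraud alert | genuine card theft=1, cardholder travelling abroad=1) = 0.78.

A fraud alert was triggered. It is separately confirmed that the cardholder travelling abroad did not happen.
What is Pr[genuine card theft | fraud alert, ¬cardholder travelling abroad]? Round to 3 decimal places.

By total probability over both values of genuine card theft:
  P(fraud alert | ¬cardholder travelling abroad) = 0.03·0.866 + 0.55·0.134
        = 0.025980 + 0.073700 = 0.099680
Configurations with genuine card theft contribute 0.073700, so
  P(genuine card theft | fraud alert, ¬cardholder travelling abroad) = 0.073700 / 0.099680 ≈ 0.739

Pr[genuine card theft | fraud alert, ¬cardholder travelling abroad] ≈ 0.739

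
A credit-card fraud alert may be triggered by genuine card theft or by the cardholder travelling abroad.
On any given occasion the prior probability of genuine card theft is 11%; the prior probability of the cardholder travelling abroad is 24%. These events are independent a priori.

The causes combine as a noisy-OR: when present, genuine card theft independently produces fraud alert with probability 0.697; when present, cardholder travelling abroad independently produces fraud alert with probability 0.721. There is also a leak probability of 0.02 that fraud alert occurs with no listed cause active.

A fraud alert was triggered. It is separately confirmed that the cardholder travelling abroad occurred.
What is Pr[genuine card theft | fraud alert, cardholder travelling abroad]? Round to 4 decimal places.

Pr[genuine card theft | fraud alert, cardholder travelling abroad] ≈ 0.1350

Under noisy-OR, P(fraud alert | causes) = 1 − (1−0.02)·∏(1−qᵢ) over the active causes.
P(fraud alert | cardholder travelling abroad) = 0.72658·0.89 + 0.917154·0.11 = 0.646656 + 0.100887 = 0.747543
The genuine card theft-present share is 0.917154·0.11 = 0.100887.
Hence the posterior is 0.100887/0.747543 ≈ 0.1350.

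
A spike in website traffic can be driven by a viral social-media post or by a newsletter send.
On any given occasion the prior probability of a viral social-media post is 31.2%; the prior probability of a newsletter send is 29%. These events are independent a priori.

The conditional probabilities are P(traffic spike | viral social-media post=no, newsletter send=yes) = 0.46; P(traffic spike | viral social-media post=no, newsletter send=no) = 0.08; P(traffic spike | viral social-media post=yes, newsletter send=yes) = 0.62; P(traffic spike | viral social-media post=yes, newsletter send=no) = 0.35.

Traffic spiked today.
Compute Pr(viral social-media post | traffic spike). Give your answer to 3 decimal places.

Pr(viral social-media post | traffic spike) ≈ 0.505

By total probability over the 4 (viral social-media post, newsletter send) configurations:
  P(traffic spike) = 0.08×0.688×0.71 + 0.46×0.688×0.29 + 0.35×0.312×0.71 + 0.62×0.312×0.29
        = 0.039078 + 0.091779 + 0.077532 + 0.056098 = 0.264487
Configurations with viral social-media post contribute 0.133630, so
  P(viral social-media post | traffic spike) = 0.133630 / 0.264487 ≈ 0.505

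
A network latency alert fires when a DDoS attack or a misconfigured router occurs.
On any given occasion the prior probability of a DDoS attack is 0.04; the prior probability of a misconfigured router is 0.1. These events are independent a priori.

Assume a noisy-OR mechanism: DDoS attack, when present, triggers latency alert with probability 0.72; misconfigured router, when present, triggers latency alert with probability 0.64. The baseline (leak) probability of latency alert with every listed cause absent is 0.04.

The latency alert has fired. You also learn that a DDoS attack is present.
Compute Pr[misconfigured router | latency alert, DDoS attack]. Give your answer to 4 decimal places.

Under noisy-OR, P(latency alert | causes) = 1 − (1−0.04)·∏(1−qᵢ) over the active causes.
P(latency alert | DDoS attack) = 0.7312×0.9 + 0.903232×0.1 = 0.658080 + 0.090323 = 0.748403
Restricting to configurations with misconfigured router present: 0.903232×0.1 = 0.090323.
Hence the posterior is 0.090323/0.748403 ≈ 0.1207.

Pr[misconfigured router | latency alert, DDoS attack] ≈ 0.1207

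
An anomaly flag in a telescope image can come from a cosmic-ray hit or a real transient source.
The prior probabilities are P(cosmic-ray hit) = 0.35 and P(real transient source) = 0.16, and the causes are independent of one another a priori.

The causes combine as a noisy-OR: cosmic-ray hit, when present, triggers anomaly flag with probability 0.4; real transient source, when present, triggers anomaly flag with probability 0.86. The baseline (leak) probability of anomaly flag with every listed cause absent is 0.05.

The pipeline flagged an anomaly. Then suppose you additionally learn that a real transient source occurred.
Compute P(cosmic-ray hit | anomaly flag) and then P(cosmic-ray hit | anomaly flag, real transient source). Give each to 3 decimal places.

Under noisy-OR, P(anomaly flag | causes) = 1 − (1−0.05)·∏(1−qᵢ) over the active causes.
Sum P(anomaly flag|·) weighted by the priors over the 4 (cosmic-ray hit, real transient source) configurations:
  P(anomaly flag) = 0.05×0.65×0.84 + 0.867×0.65×0.16 + 0.43×0.35×0.84 + 0.9202×0.35×0.16
        = 0.027300 + 0.090168 + 0.126420 + 0.051531 = 0.295419
Keeping only the cosmic-ray hit-present terms gives 0.177951, so
  P(cosmic-ray hit | anomaly flag) = 0.177951 / 0.295419 ≈ 0.602

Now condition on the additional information:
For the numerator, keep only cosmic-ray hit=true terms: 0.9202*0.35 = 0.322070
Normalizer over all consistent configurations: 0.867*0.65 + 0.9202*0.35 = 0.885620
Posterior = 0.322070 / 0.885620 ≈ 0.364

P(cosmic-ray hit | anomaly flag) ≈ 0.602; P(cosmic-ray hit | anomaly flag, real transient source) ≈ 0.364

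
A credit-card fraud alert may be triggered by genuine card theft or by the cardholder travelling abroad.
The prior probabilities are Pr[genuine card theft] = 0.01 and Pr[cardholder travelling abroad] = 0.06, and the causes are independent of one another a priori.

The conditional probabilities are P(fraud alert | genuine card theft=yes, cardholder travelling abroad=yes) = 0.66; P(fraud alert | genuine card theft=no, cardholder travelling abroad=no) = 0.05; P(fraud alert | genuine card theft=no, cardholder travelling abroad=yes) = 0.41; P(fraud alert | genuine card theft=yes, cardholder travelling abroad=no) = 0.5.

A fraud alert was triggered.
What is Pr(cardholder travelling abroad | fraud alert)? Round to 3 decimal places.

Sum P(fraud alert|·) weighted by the priors over the 4 (genuine card theft, cardholder travelling abroad) configurations:
  P(fraud alert) = 0.05·0.99·0.94 + 0.41·0.99·0.06 + 0.5·0.01·0.94 + 0.66·0.01·0.06
        = 0.046530 + 0.024354 + 0.004700 + 0.000396 = 0.075980
Configurations with cardholder travelling abroad contribute 0.024750, so
  P(cardholder travelling abroad | fraud alert) = 0.024750 / 0.075980 ≈ 0.326

Pr(cardholder travelling abroad | fraud alert) ≈ 0.326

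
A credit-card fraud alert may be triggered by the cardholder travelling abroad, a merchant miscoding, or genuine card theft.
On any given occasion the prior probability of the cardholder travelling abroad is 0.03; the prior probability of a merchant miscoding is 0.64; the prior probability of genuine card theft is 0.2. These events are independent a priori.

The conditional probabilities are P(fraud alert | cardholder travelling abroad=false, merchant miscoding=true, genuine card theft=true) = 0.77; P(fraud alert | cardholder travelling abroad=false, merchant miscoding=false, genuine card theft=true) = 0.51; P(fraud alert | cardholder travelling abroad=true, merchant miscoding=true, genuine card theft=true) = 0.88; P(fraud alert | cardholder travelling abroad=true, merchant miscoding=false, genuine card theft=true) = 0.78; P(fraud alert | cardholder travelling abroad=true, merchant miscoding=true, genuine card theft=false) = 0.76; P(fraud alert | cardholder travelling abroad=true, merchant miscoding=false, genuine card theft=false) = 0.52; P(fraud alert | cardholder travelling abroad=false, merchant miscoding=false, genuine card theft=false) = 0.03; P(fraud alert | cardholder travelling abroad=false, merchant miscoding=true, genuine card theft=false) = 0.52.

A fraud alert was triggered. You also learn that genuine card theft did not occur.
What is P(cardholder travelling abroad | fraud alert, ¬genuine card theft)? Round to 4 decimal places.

P(cardholder travelling abroad | fraud alert, ¬genuine card theft) ≈ 0.0572

Weight on cardholder travelling abroad=true, given the evidence: 0.005616 + 0.014592 = 0.020208
Normalizer over all consistent configurations: 0.03·0.97·0.36 + 0.52·0.97·0.64 + 0.52·0.03·0.36 + 0.76·0.03·0.64 = 0.353500
P(cardholder travelling abroad | fraud alert, ¬genuine card theft) = 0.020208/0.353500 ≈ 0.0572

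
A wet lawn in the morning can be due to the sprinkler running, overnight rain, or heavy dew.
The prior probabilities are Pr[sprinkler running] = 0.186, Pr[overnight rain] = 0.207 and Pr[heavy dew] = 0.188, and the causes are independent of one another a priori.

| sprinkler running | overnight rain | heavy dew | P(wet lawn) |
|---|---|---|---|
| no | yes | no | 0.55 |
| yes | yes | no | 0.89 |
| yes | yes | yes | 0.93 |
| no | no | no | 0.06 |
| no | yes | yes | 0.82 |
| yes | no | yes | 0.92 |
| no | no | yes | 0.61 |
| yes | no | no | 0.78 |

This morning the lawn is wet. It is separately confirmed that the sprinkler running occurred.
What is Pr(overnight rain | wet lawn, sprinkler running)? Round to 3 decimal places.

For the numerator, keep only overnight rain=true terms: 0.149595 + 0.036192 = 0.185787
The normalizing constant is 0.78*0.793*0.812 + 0.92*0.793*0.188 + 0.89*0.207*0.812 + 0.93*0.207*0.188 = 0.825198
Posterior = 0.185787 / 0.825198 ≈ 0.225

Pr(overnight rain | wet lawn, sprinkler running) ≈ 0.225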